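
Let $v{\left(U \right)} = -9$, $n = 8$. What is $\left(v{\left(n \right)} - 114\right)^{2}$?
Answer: $15129$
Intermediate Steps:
$\left(v{\left(n \right)} - 114\right)^{2} = \left(-9 - 114\right)^{2} = \left(-123\right)^{2} = 15129$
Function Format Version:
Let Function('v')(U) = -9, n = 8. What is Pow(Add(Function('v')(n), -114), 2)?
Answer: 15129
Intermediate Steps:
Pow(Add(Function('v')(n), -114), 2) = Pow(Add(-9, -114), 2) = Pow(-123, 2) = 15129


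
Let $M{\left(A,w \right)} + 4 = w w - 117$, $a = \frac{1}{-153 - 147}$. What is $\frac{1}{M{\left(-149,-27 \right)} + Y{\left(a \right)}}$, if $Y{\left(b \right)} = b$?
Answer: $\frac{300}{182399} \approx 0.0016447$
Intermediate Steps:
$a = - \frac{1}{300}$ ($a = \frac{1}{-300} = - \frac{1}{300} \approx -0.0033333$)
$M{\left(A,w \right)} = -121 + w^{2}$ ($M{\left(A,w \right)} = -4 + \left(w w - 117\right) = -4 + \left(w^{2} - 117\right) = -4 + \left(-117 + w^{2}\right) = -121 + w^{2}$)
$\frac{1}{M{\left(-149,-27 \right)} + Y{\left(a \right)}} = \frac{1}{\left(-121 + \left(-27\right)^{2}\right) - \frac{1}{300}} = \frac{1}{\left(-121 + 729\right) - \frac{1}{300}} = \frac{1}{608 - \frac{1}{300}} = \frac{1}{\frac{182399}{300}} = \frac{300}{182399}$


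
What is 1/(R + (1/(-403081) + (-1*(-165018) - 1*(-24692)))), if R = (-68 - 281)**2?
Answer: 403081/125564165390 ≈ 3.2102e-6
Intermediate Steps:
R = 121801 (R = (-349)**2 = 121801)
1/(R + (1/(-403081) + (-1*(-165018) - 1*(-24692)))) = 1/(121801 + (1/(-403081) + (-1*(-165018) - 1*(-24692)))) = 1/(121801 + (-1/403081 + (165018 + 24692))) = 1/(121801 + (-1/403081 + 189710)) = 1/(121801 + 76468496509/403081) = 1/(125564165390/403081) = 403081/125564165390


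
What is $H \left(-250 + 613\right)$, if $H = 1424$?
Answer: $516912$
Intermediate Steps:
$H \left(-250 + 613\right) = 1424 \left(-250 + 613\right) = 1424 \cdot 363 = 516912$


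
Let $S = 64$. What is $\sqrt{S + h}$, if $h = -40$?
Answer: $2 \sqrt{6} \approx 4.899$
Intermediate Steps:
$\sqrt{S + h} = \sqrt{64 - 40} = \sqrt{24} = 2 \sqrt{6}$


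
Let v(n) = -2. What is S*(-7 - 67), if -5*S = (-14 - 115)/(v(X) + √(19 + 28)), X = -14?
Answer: -444/5 - 222*√47/5 ≈ -393.19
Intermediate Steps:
S = 129/(5*(-2 + √47)) (S = -(-14 - 115)/(5*(-2 + √(19 + 28))) = -(-129)/(5*(-2 + √47)) = 129/(5*(-2 + √47)) ≈ 5.3134)
S*(-7 - 67) = (6/5 + 3*√47/5)*(-7 - 67) = (6/5 + 3*√47/5)*(-74) = -444/5 - 222*√47/5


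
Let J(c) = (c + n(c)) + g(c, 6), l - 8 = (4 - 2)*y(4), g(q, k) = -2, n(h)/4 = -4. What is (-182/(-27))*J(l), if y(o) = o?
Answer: -364/27 ≈ -13.481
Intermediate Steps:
n(h) = -16 (n(h) = 4*(-4) = -16)
l = 16 (l = 8 + (4 - 2)*4 = 8 + 2*4 = 8 + 8 = 16)
J(c) = -18 + c (J(c) = (c - 16) - 2 = (-16 + c) - 2 = -18 + c)
(-182/(-27))*J(l) = (-182/(-27))*(-18 + 16) = -182*(-1/27)*(-2) = (182/27)*(-2) = -364/27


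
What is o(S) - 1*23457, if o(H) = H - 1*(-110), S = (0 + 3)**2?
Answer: -23338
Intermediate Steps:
S = 9 (S = 3**2 = 9)
o(H) = 110 + H (o(H) = H + 110 = 110 + H)
o(S) - 1*23457 = (110 + 9) - 1*23457 = 119 - 23457 = -23338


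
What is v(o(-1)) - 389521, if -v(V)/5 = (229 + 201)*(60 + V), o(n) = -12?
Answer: -492721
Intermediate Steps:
v(V) = -129000 - 2150*V (v(V) = -5*(229 + 201)*(60 + V) = -2150*(60 + V) = -5*(25800 + 430*V) = -129000 - 2150*V)
v(o(-1)) - 389521 = (-129000 - 2150*(-12)) - 389521 = (-129000 + 25800) - 389521 = -103200 - 389521 = -492721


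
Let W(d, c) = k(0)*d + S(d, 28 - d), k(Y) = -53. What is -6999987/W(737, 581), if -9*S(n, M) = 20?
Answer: 62999883/351569 ≈ 179.20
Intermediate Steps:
S(n, M) = -20/9 (S(n, M) = -⅑*20 = -20/9)
W(d, c) = -20/9 - 53*d (W(d, c) = -53*d - 20/9 = -20/9 - 53*d)
-6999987/W(737, 581) = -6999987/(-20/9 - 53*737) = -6999987/(-20/9 - 39061) = -6999987/(-351569/9) = -6999987*(-9/351569) = 62999883/351569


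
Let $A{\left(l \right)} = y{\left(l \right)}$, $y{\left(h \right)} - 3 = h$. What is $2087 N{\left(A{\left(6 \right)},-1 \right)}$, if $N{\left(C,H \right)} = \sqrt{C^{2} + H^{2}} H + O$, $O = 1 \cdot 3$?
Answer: $6261 - 2087 \sqrt{82} \approx -12638.0$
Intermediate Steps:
$y{\left(h \right)} = 3 + h$
$A{\left(l \right)} = 3 + l$
$O = 3$
$N{\left(C,H \right)} = 3 + H \sqrt{C^{2} + H^{2}}$ ($N{\left(C,H \right)} = \sqrt{C^{2} + H^{2}} H + 3 = H \sqrt{C^{2} + H^{2}} + 3 = 3 + H \sqrt{C^{2} + H^{2}}$)
$2087 N{\left(A{\left(6 \right)},-1 \right)} = 2087 \left(3 - \sqrt{\left(3 + 6\right)^{2} + \left(-1\right)^{2}}\right) = 2087 \left(3 - \sqrt{9^{2} + 1}\right) = 2087 \left(3 - \sqrt{81 + 1}\right) = 2087 \left(3 - \sqrt{82}\right) = 6261 - 2087 \sqrt{82}$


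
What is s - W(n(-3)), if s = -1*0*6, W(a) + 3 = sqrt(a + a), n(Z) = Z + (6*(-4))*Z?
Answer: 3 - sqrt(138) ≈ -8.7473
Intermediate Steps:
n(Z) = -23*Z (n(Z) = Z - 24*Z = -23*Z)
W(a) = -3 + sqrt(2)*sqrt(a) (W(a) = -3 + sqrt(a + a) = -3 + sqrt(2*a) = -3 + sqrt(2)*sqrt(a))
s = 0 (s = 0*6 = 0)
s - W(n(-3)) = 0 - (-3 + sqrt(2)*sqrt(-23*(-3))) = 0 - (-3 + sqrt(2)*sqrt(69)) = 0 - (-3 + sqrt(138)) = 0 + (3 - sqrt(138)) = 3 - sqrt(138)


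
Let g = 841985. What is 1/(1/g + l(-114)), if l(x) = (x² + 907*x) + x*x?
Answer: -841985/65174690909 ≈ -1.2919e-5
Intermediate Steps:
l(x) = 2*x² + 907*x (l(x) = (x² + 907*x) + x² = 2*x² + 907*x)
1/(1/g + l(-114)) = 1/(1/841985 - 114*(907 + 2*(-114))) = 1/(1/841985 - 114*(907 - 228)) = 1/(1/841985 - 114*679) = 1/(1/841985 - 77406) = 1/(-65174690909/841985) = -841985/65174690909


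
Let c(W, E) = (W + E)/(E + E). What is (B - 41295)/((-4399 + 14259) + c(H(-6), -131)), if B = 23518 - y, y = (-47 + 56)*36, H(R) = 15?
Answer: -2371231/1291718 ≈ -1.8357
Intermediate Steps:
y = 324 (y = 9*36 = 324)
c(W, E) = (E + W)/(2*E) (c(W, E) = (E + W)/((2*E)) = (E + W)*(1/(2*E)) = (E + W)/(2*E))
B = 23194 (B = 23518 - 1*324 = 23518 - 324 = 23194)
(B - 41295)/((-4399 + 14259) + c(H(-6), -131)) = (23194 - 41295)/((-4399 + 14259) + (½)*(-131 + 15)/(-131)) = -18101/(9860 + (½)*(-1/131)*(-116)) = -18101/(9860 + 58/131) = -18101/1291718/131 = -18101*131/1291718 = -2371231/1291718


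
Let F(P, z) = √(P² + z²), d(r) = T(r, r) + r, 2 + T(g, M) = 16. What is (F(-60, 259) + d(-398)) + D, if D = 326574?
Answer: 326190 + √70681 ≈ 3.2646e+5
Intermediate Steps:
T(g, M) = 14 (T(g, M) = -2 + 16 = 14)
d(r) = 14 + r
(F(-60, 259) + d(-398)) + D = (√((-60)² + 259²) + (14 - 398)) + 326574 = (√(3600 + 67081) - 384) + 326574 = (√70681 - 384) + 326574 = (-384 + √70681) + 326574 = 326190 + √70681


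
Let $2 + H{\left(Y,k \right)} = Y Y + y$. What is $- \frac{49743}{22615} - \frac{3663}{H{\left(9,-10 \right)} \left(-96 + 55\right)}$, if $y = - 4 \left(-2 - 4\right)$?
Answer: $- \frac{127225944}{95503145} \approx -1.3322$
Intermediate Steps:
$y = 24$ ($y = \left(-4\right) \left(-6\right) = 24$)
$H{\left(Y,k \right)} = 22 + Y^{2}$ ($H{\left(Y,k \right)} = -2 + \left(Y Y + 24\right) = -2 + \left(Y^{2} + 24\right) = -2 + \left(24 + Y^{2}\right) = 22 + Y^{2}$)
$- \frac{49743}{22615} - \frac{3663}{H{\left(9,-10 \right)} \left(-96 + 55\right)} = - \frac{49743}{22615} - \frac{3663}{\left(22 + 9^{2}\right) \left(-96 + 55\right)} = \left(-49743\right) \frac{1}{22615} - \frac{3663}{\left(22 + 81\right) \left(-41\right)} = - \frac{49743}{22615} - \frac{3663}{103 \left(-41\right)} = - \frac{49743}{22615} - \frac{3663}{-4223} = - \frac{49743}{22615} - - \frac{3663}{4223} = - \frac{49743}{22615} + \frac{3663}{4223} = - \frac{127225944}{95503145}$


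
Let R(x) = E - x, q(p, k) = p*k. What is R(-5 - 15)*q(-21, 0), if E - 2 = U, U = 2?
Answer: 0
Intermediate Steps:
E = 4 (E = 2 + 2 = 4)
q(p, k) = k*p
R(x) = 4 - x
R(-5 - 15)*q(-21, 0) = (4 - (-5 - 15))*(0*(-21)) = (4 - 1*(-20))*0 = (4 + 20)*0 = 24*0 = 0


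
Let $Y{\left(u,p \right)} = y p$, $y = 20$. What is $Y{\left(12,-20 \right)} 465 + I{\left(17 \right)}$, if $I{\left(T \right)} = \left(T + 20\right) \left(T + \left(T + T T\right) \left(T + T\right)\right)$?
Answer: $199577$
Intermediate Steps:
$Y{\left(u,p \right)} = 20 p$
$I{\left(T \right)} = \left(20 + T\right) \left(T + 2 T \left(T + T^{2}\right)\right)$ ($I{\left(T \right)} = \left(20 + T\right) \left(T + \left(T + T^{2}\right) 2 T\right) = \left(20 + T\right) \left(T + 2 T \left(T + T^{2}\right)\right)$)
$Y{\left(12,-20 \right)} 465 + I{\left(17 \right)} = 20 \left(-20\right) 465 + 17 \left(20 + 2 \cdot 17^{3} + 41 \cdot 17 + 42 \cdot 17^{2}\right) = \left(-400\right) 465 + 17 \left(20 + 2 \cdot 4913 + 697 + 42 \cdot 289\right) = -186000 + 17 \left(20 + 9826 + 697 + 12138\right) = -186000 + 17 \cdot 22681 = -186000 + 385577 = 199577$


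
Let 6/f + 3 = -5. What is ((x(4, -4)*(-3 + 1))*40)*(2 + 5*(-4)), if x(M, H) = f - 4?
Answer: -6840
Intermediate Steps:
f = -¾ (f = 6/(-3 - 5) = 6/(-8) = 6*(-⅛) = -¾ ≈ -0.75000)
x(M, H) = -19/4 (x(M, H) = -¾ - 4 = -19/4)
((x(4, -4)*(-3 + 1))*40)*(2 + 5*(-4)) = (-19*(-3 + 1)/4*40)*(2 + 5*(-4)) = (-19/4*(-2)*40)*(2 - 20) = ((19/2)*40)*(-18) = 380*(-18) = -6840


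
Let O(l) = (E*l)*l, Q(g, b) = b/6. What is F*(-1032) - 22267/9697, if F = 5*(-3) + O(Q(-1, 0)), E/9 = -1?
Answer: 150087293/9697 ≈ 15478.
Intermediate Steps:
Q(g, b) = b/6 (Q(g, b) = b*(1/6) = b/6)
E = -9 (E = 9*(-1) = -9)
O(l) = -9*l**2 (O(l) = (-9*l)*l = -9*l**2)
F = -15 (F = 5*(-3) - 9*((1/6)*0)**2 = -15 - 9*0**2 = -15 - 9*0 = -15 + 0 = -15)
F*(-1032) - 22267/9697 = -15*(-1032) - 22267/9697 = 15480 - 22267/9697 = 150087293/9697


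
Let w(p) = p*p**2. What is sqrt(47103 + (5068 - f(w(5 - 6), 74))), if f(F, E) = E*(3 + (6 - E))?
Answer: sqrt(56981) ≈ 238.71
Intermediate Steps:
w(p) = p**3
f(F, E) = E*(9 - E)
sqrt(47103 + (5068 - f(w(5 - 6), 74))) = sqrt(47103 + (5068 - 74*(9 - 1*74))) = sqrt(47103 + (5068 - 74*(9 - 74))) = sqrt(47103 + (5068 - 74*(-65))) = sqrt(47103 + (5068 - 1*(-4810))) = sqrt(47103 + (5068 + 4810)) = sqrt(47103 + 9878) = sqrt(56981)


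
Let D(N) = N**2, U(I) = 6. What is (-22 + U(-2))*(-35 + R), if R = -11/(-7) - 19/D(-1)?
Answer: 5872/7 ≈ 838.86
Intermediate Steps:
R = -122/7 (R = -11/(-7) - 19/((-1)**2) = -11*(-1/7) - 19/1 = 11/7 - 19*1 = 11/7 - 19 = -122/7 ≈ -17.429)
(-22 + U(-2))*(-35 + R) = (-22 + 6)*(-35 - 122/7) = -16*(-367/7) = 5872/7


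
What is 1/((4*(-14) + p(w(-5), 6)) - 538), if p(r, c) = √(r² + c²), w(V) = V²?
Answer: -594/352175 - √661/352175 ≈ -0.0017597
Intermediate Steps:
p(r, c) = √(c² + r²)
1/((4*(-14) + p(w(-5), 6)) - 538) = 1/((4*(-14) + √(6² + ((-5)²)²)) - 538) = 1/((-56 + √(36 + 25²)) - 538) = 1/((-56 + √(36 + 625)) - 538) = 1/((-56 + √661) - 538) = 1/(-594 + √661)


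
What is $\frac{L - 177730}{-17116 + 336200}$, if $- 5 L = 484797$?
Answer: $- \frac{1373447}{1595420} \approx -0.86087$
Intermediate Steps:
$L = - \frac{484797}{5}$ ($L = \left(- \frac{1}{5}\right) 484797 = - \frac{484797}{5} \approx -96959.0$)
$\frac{L - 177730}{-17116 + 336200} = \frac{- \frac{484797}{5} - 177730}{-17116 + 336200} = - \frac{1373447}{5 \cdot 319084} = \left(- \frac{1373447}{5}\right) \frac{1}{319084} = - \frac{1373447}{1595420}$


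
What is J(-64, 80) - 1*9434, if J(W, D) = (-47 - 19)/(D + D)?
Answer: -754753/80 ≈ -9434.4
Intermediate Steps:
J(W, D) = -33/D (J(W, D) = -66*1/(2*D) = -33/D)
J(-64, 80) - 1*9434 = -33/80 - 1*9434 = -33*1/80 - 9434 = -33/80 - 9434 = -754753/80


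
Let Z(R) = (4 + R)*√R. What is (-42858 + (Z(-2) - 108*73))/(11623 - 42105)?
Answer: 25371/15241 - I*√2/15241 ≈ 1.6647 - 9.279e-5*I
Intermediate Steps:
Z(R) = √R*(4 + R)
(-42858 + (Z(-2) - 108*73))/(11623 - 42105) = (-42858 + (√(-2)*(4 - 2) - 108*73))/(11623 - 42105) = (-42858 + ((I*√2)*2 - 7884))/(-30482) = (-42858 + (2*I*√2 - 7884))*(-1/30482) = (-42858 + (-7884 + 2*I*√2))*(-1/30482) = (-50742 + 2*I*√2)*(-1/30482) = 25371/15241 - I*√2/15241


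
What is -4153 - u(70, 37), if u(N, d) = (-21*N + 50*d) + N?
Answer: -4603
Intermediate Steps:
u(N, d) = -20*N + 50*d
-4153 - u(70, 37) = -4153 - (-20*70 + 50*37) = -4153 - (-1400 + 1850) = -4153 - 1*450 = -4153 - 450 = -4603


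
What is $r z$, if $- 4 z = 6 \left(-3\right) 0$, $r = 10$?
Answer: $0$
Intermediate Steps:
$z = 0$ ($z = - \frac{6 \left(-3\right) 0}{4} = - \frac{\left(-18\right) 0}{4} = \left(- \frac{1}{4}\right) 0 = 0$)
$r z = 10 \cdot 0 = 0$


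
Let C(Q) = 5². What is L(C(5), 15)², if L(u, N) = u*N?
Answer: 140625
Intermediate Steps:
C(Q) = 25
L(u, N) = N*u
L(C(5), 15)² = (15*25)² = 375² = 140625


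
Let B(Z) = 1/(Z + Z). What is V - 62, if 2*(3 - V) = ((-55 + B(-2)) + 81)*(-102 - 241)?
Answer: 34857/8 ≈ 4357.1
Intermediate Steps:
B(Z) = 1/(2*Z)
V = 35353/8 (V = 3 - ((-55 + (½)/(-2)) + 81)*(-102 - 241)/2 = 3 - ((-55 + (½)*(-½)) + 81)*(-343)/2 = 3 - ((-55 - ¼) + 81)*(-343)/2 = 3 - (-221/4 + 81)*(-343)/2 = 3 - 103*(-343)/8 = 3 - ½*(-35329/4) = 3 + 35329/8 = 35353/8 ≈ 4419.1)
V - 62 = 35353/8 - 62 = 34857/8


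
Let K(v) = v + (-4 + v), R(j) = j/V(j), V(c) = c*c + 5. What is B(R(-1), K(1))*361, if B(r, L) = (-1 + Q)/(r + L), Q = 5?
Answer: -8664/13 ≈ -666.46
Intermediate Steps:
V(c) = 5 + c**2 (V(c) = c**2 + 5 = 5 + c**2)
R(j) = j/(5 + j**2)
K(v) = -4 + 2*v
B(r, L) = 4/(L + r) (B(r, L) = (-1 + 5)/(r + L) = 4/(L + r))
B(R(-1), K(1))*361 = (4/((-4 + 2*1) - 1/(5 + (-1)**2)))*361 = (4/((-4 + 2) - 1/(5 + 1)))*361 = (4/(-2 - 1/6))*361 = (4/(-13/6))*361 = (4*(-6/13))*361 = -24/13*361 = -8664/13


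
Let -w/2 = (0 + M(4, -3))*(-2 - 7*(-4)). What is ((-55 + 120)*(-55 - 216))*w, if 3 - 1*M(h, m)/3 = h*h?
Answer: -35723220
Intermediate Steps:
M(h, m) = 9 - 3*h² (M(h, m) = 9 - 3*h*h = 9 - 3*h²)
w = 2028 (w = -2*(0 + (9 - 3*4²))*(-2 - 7*(-4)) = -2*(0 + (9 - 3*16))*(-2 + 28) = -2*(0 + (9 - 48))*26 = -2*(0 - 39)*26 = -(-78)*26 = -2*(-1014) = 2028)
((-55 + 120)*(-55 - 216))*w = ((-55 + 120)*(-55 - 216))*2028 = (65*(-271))*2028 = -17615*2028 = -35723220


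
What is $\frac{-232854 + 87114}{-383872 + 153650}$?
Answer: $\frac{72870}{115111} \approx 0.63304$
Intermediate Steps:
$\frac{-232854 + 87114}{-383872 + 153650} = - \frac{145740}{-230222} = \left(-145740\right) \left(- \frac{1}{230222}\right) = \frac{72870}{115111}$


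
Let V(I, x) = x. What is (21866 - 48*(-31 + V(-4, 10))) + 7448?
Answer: 30322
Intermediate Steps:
(21866 - 48*(-31 + V(-4, 10))) + 7448 = (21866 - 48*(-31 + 10)) + 7448 = (21866 - 48*(-21)) + 7448 = (21866 + 1008) + 7448 = 22874 + 7448 = 30322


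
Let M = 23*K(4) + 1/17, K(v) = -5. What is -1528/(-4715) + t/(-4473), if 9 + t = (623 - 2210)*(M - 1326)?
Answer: -61059809879/119511105 ≈ -510.91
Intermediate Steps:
M = -1954/17 (M = 23*(-5) + 1/17 = -115 + 1/17 = -1954/17 ≈ -114.94)
t = 38874999/17 (t = -9 + (623 - 2210)*(-1954/17 - 1326) = -9 - 1587*(-24496/17) = -9 + 38875152/17 = 38874999/17 ≈ 2.2868e+6)
-1528/(-4715) + t/(-4473) = -1528/(-4715) + (38874999/17)/(-4473) = -1528*(-1/4715) + (38874999/17)*(-1/4473) = 1528/4715 - 12958333/25347 = -61059809879/119511105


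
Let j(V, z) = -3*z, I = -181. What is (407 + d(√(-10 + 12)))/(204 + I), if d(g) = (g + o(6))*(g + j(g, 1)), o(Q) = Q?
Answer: 17 + 3*√2/23 ≈ 17.184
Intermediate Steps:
d(g) = (-3 + g)*(6 + g) (d(g) = (g + 6)*(g - 3*1) = (6 + g)*(g - 3) = (6 + g)*(-3 + g) = (-3 + g)*(6 + g))
(407 + d(√(-10 + 12)))/(204 + I) = (407 + (-18 + (√(-10 + 12))² + 3*√(-10 + 12)))/(204 - 181) = (407 + (-18 + (√2)² + 3*√2))/23 = (407 + (-18 + 2 + 3*√2))*(1/23) = (407 + (-16 + 3*√2))*(1/23) = (391 + 3*√2)*(1/23) = 17 + 3*√2/23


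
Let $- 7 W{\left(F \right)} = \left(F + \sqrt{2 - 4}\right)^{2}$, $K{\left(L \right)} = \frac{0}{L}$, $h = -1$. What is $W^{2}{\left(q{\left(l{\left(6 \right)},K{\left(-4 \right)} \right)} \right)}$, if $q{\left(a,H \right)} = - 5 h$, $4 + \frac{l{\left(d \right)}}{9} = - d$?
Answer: $\frac{\left(5 + i \sqrt{2}\right)^{4}}{49} \approx 6.7143 + 13.276 i$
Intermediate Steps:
$K{\left(L \right)} = 0$
$l{\left(d \right)} = -36 - 9 d$ ($l{\left(d \right)} = -36 + 9 \left(- d\right) = -36 - 9 d$)
$q{\left(a,H \right)} = 5$ ($q{\left(a,H \right)} = \left(-5\right) \left(-1\right) = 5$)
$W{\left(F \right)} = - \frac{\left(F + i \sqrt{2}\right)^{2}}{7}$ ($W{\left(F \right)} = - \frac{\left(F + \sqrt{2 - 4}\right)^{2}}{7} = - \frac{\left(F + \sqrt{-2}\right)^{2}}{7} = - \frac{\left(F + i \sqrt{2}\right)^{2}}{7}$)
$W^{2}{\left(q{\left(l{\left(6 \right)},K{\left(-4 \right)} \right)} \right)} = \left(- \frac{\left(5 + i \sqrt{2}\right)^{2}}{7}\right)^{2} = \frac{\left(5 + i \sqrt{2}\right)^{4}}{49}$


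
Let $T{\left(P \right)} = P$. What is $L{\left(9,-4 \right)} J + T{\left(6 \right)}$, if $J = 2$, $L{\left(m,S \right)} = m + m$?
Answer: $42$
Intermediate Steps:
$L{\left(m,S \right)} = 2 m$
$L{\left(9,-4 \right)} J + T{\left(6 \right)} = 2 \cdot 9 \cdot 2 + 6 = 18 \cdot 2 + 6 = 36 + 6 = 42$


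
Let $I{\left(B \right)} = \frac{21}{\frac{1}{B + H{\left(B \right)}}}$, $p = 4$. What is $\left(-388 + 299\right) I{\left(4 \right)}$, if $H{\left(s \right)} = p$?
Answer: $-14952$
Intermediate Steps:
$H{\left(s \right)} = 4$
$I{\left(B \right)} = 84 + 21 B$ ($I{\left(B \right)} = \frac{21}{\frac{1}{B + 4}} = \frac{21}{\frac{1}{4 + B}} = 21 \left(4 + B\right) = 84 + 21 B$)
$\left(-388 + 299\right) I{\left(4 \right)} = \left(-388 + 299\right) \left(84 + 21 \cdot 4\right) = - 89 \left(84 + 84\right) = \left(-89\right) 168 = -14952$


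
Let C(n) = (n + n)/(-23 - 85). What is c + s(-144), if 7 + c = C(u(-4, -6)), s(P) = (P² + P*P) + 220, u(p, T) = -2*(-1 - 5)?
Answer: 375163/9 ≈ 41685.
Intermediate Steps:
u(p, T) = 12 (u(p, T) = -2*(-6) = 12)
C(n) = -n/54 (C(n) = (2*n)/(-108) = (2*n)*(-1/108) = -n/54)
s(P) = 220 + 2*P² (s(P) = (P² + P²) + 220 = 2*P² + 220 = 220 + 2*P²)
c = -65/9 (c = -7 - 1/54*12 = -7 - 2/9 = -65/9 ≈ -7.2222)
c + s(-144) = -65/9 + (220 + 2*(-144)²) = -65/9 + (220 + 2*20736) = -65/9 + (220 + 41472) = -65/9 + 41692 = 375163/9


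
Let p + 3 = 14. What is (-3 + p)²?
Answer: 64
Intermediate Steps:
p = 11 (p = -3 + 14 = 11)
(-3 + p)² = (-3 + 11)² = 8² = 64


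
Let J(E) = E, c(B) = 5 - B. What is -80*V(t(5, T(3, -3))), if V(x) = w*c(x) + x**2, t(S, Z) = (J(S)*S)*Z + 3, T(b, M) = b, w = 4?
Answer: -463360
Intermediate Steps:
t(S, Z) = 3 + Z*S**2 (t(S, Z) = (S*S)*Z + 3 = S**2*Z + 3 = Z*S**2 + 3 = 3 + Z*S**2)
V(x) = 20 + x**2 - 4*x (V(x) = 4*(5 - x) + x**2 = (20 - 4*x) + x**2 = 20 + x**2 - 4*x)
-80*V(t(5, T(3, -3))) = -80*(20 + (3 + 3*5**2)**2 - 4*(3 + 3*5**2)) = -80*(20 + (3 + 3*25)**2 - 4*(3 + 3*25)) = -80*(20 + (3 + 75)**2 - 4*(3 + 75)) = -80*(20 + 78**2 - 4*78) = -80*(20 + 6084 - 312) = -80*5792 = -463360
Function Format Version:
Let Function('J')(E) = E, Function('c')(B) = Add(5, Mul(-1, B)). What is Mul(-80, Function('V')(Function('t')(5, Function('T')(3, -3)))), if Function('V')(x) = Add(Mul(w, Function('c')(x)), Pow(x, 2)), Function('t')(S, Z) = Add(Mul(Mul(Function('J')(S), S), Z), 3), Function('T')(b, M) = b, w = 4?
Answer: -463360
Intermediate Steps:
Function('t')(S, Z) = Add(3, Mul(Z, Pow(S, 2))) (Function('t')(S, Z) = Add(Mul(Mul(S, S), Z), 3) = Add(Mul(Pow(S, 2), Z), 3) = Add(Mul(Z, Pow(S, 2)), 3) = Add(3, Mul(Z, Pow(S, 2))))
Function('V')(x) = Add(20, Pow(x, 2), Mul(-4, x)) (Function('V')(x) = Add(Mul(4, Add(5, Mul(-1, x))), Pow(x, 2)) = Add(Add(20, Mul(-4, x)), Pow(x, 2)) = Add(20, Pow(x, 2), Mul(-4, x)))
Mul(-80, Function('V')(Function('t')(5, Function('T')(3, -3)))) = Mul(-80, Add(20, Pow(Add(3, Mul(3, Pow(5, 2))), 2), Mul(-4, Add(3, Mul(3, Pow(5, 2)))))) = Mul(-80, Add(20, Pow(Add(3, Mul(3, 25)), 2), Mul(-4, Add(3, Mul(3, 25))))) = Mul(-80, Add(20, Pow(Add(3, 75), 2), Mul(-4, Add(3, 75)))) = Mul(-80, Add(20, Pow(78, 2), Mul(-4, 78))) = Mul(-80, Add(20, 6084, -312)) = Mul(-80, 5792) = -463360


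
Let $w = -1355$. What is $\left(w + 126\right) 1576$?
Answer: $-1936904$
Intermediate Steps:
$\left(w + 126\right) 1576 = \left(-1355 + 126\right) 1576 = \left(-1229\right) 1576 = -1936904$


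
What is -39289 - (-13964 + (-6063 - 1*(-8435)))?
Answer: -27697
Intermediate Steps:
-39289 - (-13964 + (-6063 - 1*(-8435))) = -39289 - (-13964 + (-6063 + 8435)) = -39289 - (-13964 + 2372) = -39289 - 1*(-11592) = -39289 + 11592 = -27697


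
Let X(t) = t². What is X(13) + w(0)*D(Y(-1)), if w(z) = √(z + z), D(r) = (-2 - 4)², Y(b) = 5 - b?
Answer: 169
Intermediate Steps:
D(r) = 36 (D(r) = (-6)² = 36)
w(z) = √2*√z (w(z) = √(2*z) = √2*√z)
X(13) + w(0)*D(Y(-1)) = 13² + (√2*√0)*36 = 169 + (√2*0)*36 = 169 + 0*36 = 169 + 0 = 169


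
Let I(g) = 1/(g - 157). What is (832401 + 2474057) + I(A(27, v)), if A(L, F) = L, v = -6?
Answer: 429839539/130 ≈ 3.3065e+6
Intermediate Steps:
I(g) = 1/(-157 + g)
(832401 + 2474057) + I(A(27, v)) = (832401 + 2474057) + 1/(-157 + 27) = 3306458 + 1/(-130) = 3306458 - 1/130 = 429839539/130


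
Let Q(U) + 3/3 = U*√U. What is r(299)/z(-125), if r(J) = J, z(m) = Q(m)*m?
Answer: 299/244140750 - 1495*I*√5/1953126 ≈ 1.2247e-6 - 0.0017116*I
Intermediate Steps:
Q(U) = -1 + U^(3/2) (Q(U) = -1 + U*√U = -1 + U^(3/2))
z(m) = m*(-1 + m^(3/2)) (z(m) = (-1 + m^(3/2))*m = m*(-1 + m^(3/2)))
r(299)/z(-125) = 299/((-125)^(5/2) - 1*(-125)) = 299/(78125*I*√5 + 125) = 299/(125 + 78125*I*√5)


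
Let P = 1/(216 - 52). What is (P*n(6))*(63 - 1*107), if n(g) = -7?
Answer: 77/41 ≈ 1.8780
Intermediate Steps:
P = 1/164 ≈ 0.0060976
(P*n(6))*(63 - 1*107) = ((1/164)*(-7))*(63 - 1*107) = -7*(63 - 107)/164 = -7/164*(-44) = 77/41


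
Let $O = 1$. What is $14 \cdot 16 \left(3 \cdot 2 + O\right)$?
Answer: $1568$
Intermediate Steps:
$14 \cdot 16 \left(3 \cdot 2 + O\right) = 14 \cdot 16 \left(3 \cdot 2 + 1\right) = 224 \left(6 + 1\right) = 224 \cdot 7 = 1568$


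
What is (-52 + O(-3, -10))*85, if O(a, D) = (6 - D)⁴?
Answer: 5566140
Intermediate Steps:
(-52 + O(-3, -10))*85 = (-52 + (-6 - 10)⁴)*85 = (-52 + (-16)⁴)*85 = (-52 + 65536)*85 = 65484*85 = 5566140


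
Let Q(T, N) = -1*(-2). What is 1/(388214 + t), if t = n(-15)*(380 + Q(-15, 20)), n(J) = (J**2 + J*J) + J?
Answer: 1/554384 ≈ 1.8038e-6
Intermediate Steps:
Q(T, N) = 2
n(J) = J + 2*J**2 (n(J) = (J**2 + J**2) + J = 2*J**2 + J = J + 2*J**2)
t = 166170 (t = (-15*(1 + 2*(-15)))*(380 + 2) = -15*(1 - 30)*382 = -15*(-29)*382 = 435*382 = 166170)
1/(388214 + t) = 1/(388214 + 166170) = 1/554384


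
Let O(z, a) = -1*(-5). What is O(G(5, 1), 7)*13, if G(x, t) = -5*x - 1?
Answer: 65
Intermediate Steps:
G(x, t) = -1 - 5*x
O(z, a) = 5
O(G(5, 1), 7)*13 = 5*13 = 65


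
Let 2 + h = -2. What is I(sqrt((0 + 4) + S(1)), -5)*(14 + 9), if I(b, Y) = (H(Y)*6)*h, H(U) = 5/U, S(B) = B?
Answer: 552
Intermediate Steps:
h = -4 (h = -2 - 2 = -4)
I(b, Y) = -120/Y (I(b, Y) = ((5/Y)*6)*(-4) = (30/Y)*(-4) = -120/Y)
I(sqrt((0 + 4) + S(1)), -5)*(14 + 9) = (-120/(-5))*(14 + 9) = -120*(-1/5)*23 = 24*23 = 552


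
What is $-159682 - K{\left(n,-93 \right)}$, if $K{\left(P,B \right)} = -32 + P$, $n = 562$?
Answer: $-160212$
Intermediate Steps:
$-159682 - K{\left(n,-93 \right)} = -159682 - \left(-32 + 562\right) = -159682 - 530 = -160212$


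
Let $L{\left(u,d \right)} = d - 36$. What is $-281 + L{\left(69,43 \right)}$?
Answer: $-274$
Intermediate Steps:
$L{\left(u,d \right)} = -36 + d$
$-281 + L{\left(69,43 \right)} = -281 + \left(-36 + 43\right) = -281 + 7 = -274$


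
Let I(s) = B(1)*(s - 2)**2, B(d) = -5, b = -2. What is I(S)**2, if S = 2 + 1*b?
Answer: 400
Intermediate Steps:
S = 0 (S = 2 + 1*(-2) = 2 - 2 = 0)
I(s) = -5*(-2 + s)**2 (I(s) = -5*(s - 2)**2 = -5*(-2 + s)**2)
I(S)**2 = (-5*(-2 + 0)**2)**2 = (-5*(-2)**2)**2 = (-5*4)**2 = (-20)**2 = 400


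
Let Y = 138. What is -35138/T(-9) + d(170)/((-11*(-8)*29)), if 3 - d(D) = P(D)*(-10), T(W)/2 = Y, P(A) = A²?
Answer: -225167/16008 ≈ -14.066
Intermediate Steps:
T(W) = 276 (T(W) = 2*138 = 276)
d(D) = 3 + 10*D² (d(D) = 3 - D²*(-10) = 3 - (-10)*D² = 3 + 10*D²)
-35138/T(-9) + d(170)/((-11*(-8)*29)) = -35138/276 + (3 + 10*170²)/((-11*(-8)*29)) = -35138*1/276 + (3 + 10*28900)/((88*29)) = -17569/138 + (3 + 289000)/2552 = -17569/138 + 289003*(1/2552) = -17569/138 + 26273/232 = -225167/16008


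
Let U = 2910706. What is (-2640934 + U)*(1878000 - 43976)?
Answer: 494768322528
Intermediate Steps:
(-2640934 + U)*(1878000 - 43976) = (-2640934 + 2910706)*(1878000 - 43976) = 269772*1834024 = 494768322528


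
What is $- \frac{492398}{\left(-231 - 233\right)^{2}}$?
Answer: $- \frac{246199}{107648} \approx -2.2871$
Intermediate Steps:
$- \frac{492398}{\left(-231 - 233\right)^{2}} = - \frac{492398}{\left(-464\right)^{2}} = - \frac{492398}{215296} = \left(-1\right) \frac{246199}{107648} = - \frac{246199}{107648}$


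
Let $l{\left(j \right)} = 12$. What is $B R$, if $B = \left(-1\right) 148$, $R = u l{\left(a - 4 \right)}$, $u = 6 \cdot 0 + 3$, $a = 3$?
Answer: $-5328$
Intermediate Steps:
$u = 3$ ($u = 0 + 3 = 3$)
$R = 36$ ($R = 3 \cdot 12 = 36$)
$B = -148$
$B R = \left(-148\right) 36 = -5328$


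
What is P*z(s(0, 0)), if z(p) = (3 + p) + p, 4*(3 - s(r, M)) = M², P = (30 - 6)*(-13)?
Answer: -2808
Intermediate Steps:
P = -312 (P = 24*(-13) = -312)
s(r, M) = 3 - M²/4
z(p) = 3 + 2*p
P*z(s(0, 0)) = -312*(3 + 2*(3 - ¼*0²)) = -312*(3 + 2*(3 - ¼*0)) = -312*(3 + 2*(3 + 0)) = -312*(3 + 2*3) = -312*(3 + 6) = -312*9 = -2808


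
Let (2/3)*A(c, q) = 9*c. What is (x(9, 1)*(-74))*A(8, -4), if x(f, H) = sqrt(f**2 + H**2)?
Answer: -7992*sqrt(82) ≈ -72371.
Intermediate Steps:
A(c, q) = 27*c/2 (A(c, q) = 3*(9*c)/2 = 27*c/2)
x(f, H) = sqrt(H**2 + f**2)
(x(9, 1)*(-74))*A(8, -4) = (sqrt(1**2 + 9**2)*(-74))*((27/2)*8) = (sqrt(1 + 81)*(-74))*108 = (sqrt(82)*(-74))*108 = -74*sqrt(82)*108 = -7992*sqrt(82)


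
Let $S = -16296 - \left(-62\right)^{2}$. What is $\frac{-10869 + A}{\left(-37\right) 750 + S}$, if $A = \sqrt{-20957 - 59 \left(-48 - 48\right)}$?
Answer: $\frac{10869}{47890} - \frac{i \sqrt{15293}}{47890} \approx 0.22696 - 0.0025823 i$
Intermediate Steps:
$S = -20140$ ($S = -16296 - 3844 = -20140$)
$A = i \sqrt{15293}$ ($A = \sqrt{-20957 - -5664} = \sqrt{-20957 + 5664} = \sqrt{-15293} = i \sqrt{15293} \approx 123.66 i$)
$\frac{-10869 + A}{\left(-37\right) 750 + S} = \frac{-10869 + i \sqrt{15293}}{\left(-37\right) 750 - 20140} = \frac{-10869 + i \sqrt{15293}}{-27750 - 20140} = \frac{-10869 + i \sqrt{15293}}{-47890} = \left(-10869 + i \sqrt{15293}\right) \left(- \frac{1}{47890}\right) = \frac{10869}{47890} - \frac{i \sqrt{15293}}{47890}$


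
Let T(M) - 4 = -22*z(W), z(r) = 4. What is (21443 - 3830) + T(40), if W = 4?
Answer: 17529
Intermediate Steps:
T(M) = -84 (T(M) = 4 - 22*4 = 4 - 88 = -84)
(21443 - 3830) + T(40) = (21443 - 3830) - 84 = 17613 - 84 = 17529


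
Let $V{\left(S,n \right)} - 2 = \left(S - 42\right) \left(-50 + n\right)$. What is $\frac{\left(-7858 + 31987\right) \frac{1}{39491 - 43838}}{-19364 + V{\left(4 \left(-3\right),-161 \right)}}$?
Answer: $\frac{383}{549792} \approx 0.00069663$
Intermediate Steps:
$V{\left(S,n \right)} = 2 + \left(-50 + n\right) \left(-42 + S\right)$ ($V{\left(S,n \right)} = 2 + \left(S - 42\right) \left(-50 + n\right) = 2 + \left(-42 + S\right) \left(-50 + n\right) = 2 + \left(-50 + n\right) \left(-42 + S\right)$)
$\frac{\left(-7858 + 31987\right) \frac{1}{39491 - 43838}}{-19364 + V{\left(4 \left(-3\right),-161 \right)}} = \frac{\left(-7858 + 31987\right) \frac{1}{39491 - 43838}}{-19364 + \left(2102 - 50 \cdot 4 \left(-3\right) - -6762 + 4 \left(-3\right) \left(-161\right)\right)} = \frac{24129 \frac{1}{-4347}}{-19364 + \left(2102 - -600 + 6762 - -1932\right)} = \frac{24129 \left(- \frac{1}{4347}\right)}{-19364 + \left(2102 + 600 + 6762 + 1932\right)} = - \frac{383}{69 \left(-19364 + 11396\right)} = - \frac{383}{69 \left(-7968\right)} = \left(- \frac{383}{69}\right) \left(- \frac{1}{7968}\right) = \frac{383}{549792}$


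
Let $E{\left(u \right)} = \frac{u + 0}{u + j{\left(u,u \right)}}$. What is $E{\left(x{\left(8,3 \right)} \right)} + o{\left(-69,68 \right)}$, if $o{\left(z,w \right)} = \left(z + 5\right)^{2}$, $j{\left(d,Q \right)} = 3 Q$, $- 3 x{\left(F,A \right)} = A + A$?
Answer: $\frac{16385}{4} \approx 4096.3$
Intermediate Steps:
$x{\left(F,A \right)} = - \frac{2 A}{3}$ ($x{\left(F,A \right)} = - \frac{A + A}{3} = - \frac{2 A}{3}$)
$o{\left(z,w \right)} = \left(5 + z\right)^{2}$
$E{\left(u \right)} = \frac{1}{4}$ ($E{\left(u \right)} = \frac{u + 0}{u + 3 u} = \frac{u}{4 u} = u \frac{1}{4 u} = \frac{1}{4}$)
$E{\left(x{\left(8,3 \right)} \right)} + o{\left(-69,68 \right)} = \frac{1}{4} + \left(5 - 69\right)^{2} = \frac{1}{4} + \left(-64\right)^{2} = \frac{1}{4} + 4096 = \frac{16385}{4}$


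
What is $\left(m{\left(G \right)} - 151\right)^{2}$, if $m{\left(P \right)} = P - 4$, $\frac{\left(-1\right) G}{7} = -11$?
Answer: $6084$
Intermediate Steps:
$G = 77$ ($G = \left(-7\right) \left(-11\right) = 77$)
$m{\left(P \right)} = -4 + P$
$\left(m{\left(G \right)} - 151\right)^{2} = \left(\left(-4 + 77\right) - 151\right)^{2} = \left(73 - 151\right)^{2} = \left(-78\right)^{2} = 6084$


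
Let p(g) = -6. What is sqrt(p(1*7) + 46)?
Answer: 2*sqrt(10) ≈ 6.3246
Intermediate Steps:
sqrt(p(1*7) + 46) = sqrt(-6 + 46) = sqrt(40) = 2*sqrt(10)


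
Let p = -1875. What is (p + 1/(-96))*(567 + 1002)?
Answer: -94140523/32 ≈ -2.9419e+6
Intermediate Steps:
(p + 1/(-96))*(567 + 1002) = (-1875 + 1/(-96))*(567 + 1002) = (-1875 - 1/96)*1569 = -180001/96*1569 = -94140523/32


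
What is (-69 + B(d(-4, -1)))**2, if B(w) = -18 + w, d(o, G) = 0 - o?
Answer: 6889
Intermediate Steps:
d(o, G) = -o
(-69 + B(d(-4, -1)))**2 = (-69 + (-18 - 1*(-4)))**2 = (-69 + (-18 + 4))**2 = (-69 - 14)**2 = (-83)**2 = 6889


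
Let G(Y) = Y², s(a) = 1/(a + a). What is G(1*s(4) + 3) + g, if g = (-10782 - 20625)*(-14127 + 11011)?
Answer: 6263310193/64 ≈ 9.7864e+7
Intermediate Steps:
s(a) = 1/(2*a)
g = 97864212 (g = -31407*(-3116) = 97864212)
G(1*s(4) + 3) + g = (1*((½)/4) + 3)² + 97864212 = (1*((½)*(¼)) + 3)² + 97864212 = (1*(⅛) + 3)² + 97864212 = (⅛ + 3)² + 97864212 = (25/8)² + 97864212 = 625/64 + 97864212 = 6263310193/64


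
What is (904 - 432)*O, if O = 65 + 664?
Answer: 344088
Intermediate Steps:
O = 729
(904 - 432)*O = (904 - 432)*729 = 472*729 = 344088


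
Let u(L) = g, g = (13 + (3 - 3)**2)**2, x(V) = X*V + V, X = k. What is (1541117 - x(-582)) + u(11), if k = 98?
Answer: 1598904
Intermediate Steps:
X = 98
x(V) = 99*V (x(V) = 98*V + V = 99*V)
g = 169 (g = (13 + 0**2)**2 = (13 + 0)**2 = 13**2 = 169)
u(L) = 169
(1541117 - x(-582)) + u(11) = (1541117 - 99*(-582)) + 169 = (1541117 - 1*(-57618)) + 169 = (1541117 + 57618) + 169 = 1598735 + 169 = 1598904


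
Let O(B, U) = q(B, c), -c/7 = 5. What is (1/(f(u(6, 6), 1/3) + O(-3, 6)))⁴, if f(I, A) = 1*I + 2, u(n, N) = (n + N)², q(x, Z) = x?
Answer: 1/418161601 ≈ 2.3914e-9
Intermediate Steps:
c = -35 (c = -7*5 = -35)
O(B, U) = B
u(n, N) = (N + n)²
f(I, A) = 2 + I (f(I, A) = I + 2 = 2 + I)
(1/(f(u(6, 6), 1/3) + O(-3, 6)))⁴ = (1/((2 + (6 + 6)²) - 3))⁴ = (1/((2 + 12²) - 3))⁴ = (1/((2 + 144) - 3))⁴ = (1/(146 - 3))⁴ = (1/143)⁴ = 1/418161601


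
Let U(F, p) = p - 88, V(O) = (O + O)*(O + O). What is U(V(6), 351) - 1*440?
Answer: -177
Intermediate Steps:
V(O) = 4*O² (V(O) = (2*O)*(2*O) = 4*O²)
U(F, p) = -88 + p
U(V(6), 351) - 1*440 = (-88 + 351) - 1*440 = 263 - 440 = -177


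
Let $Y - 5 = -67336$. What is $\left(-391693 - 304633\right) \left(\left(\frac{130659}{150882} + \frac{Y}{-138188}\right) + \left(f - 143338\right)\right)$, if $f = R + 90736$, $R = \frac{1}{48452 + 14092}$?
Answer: $\frac{995075136775026886601977}{27167656606248} \approx 3.6627 \cdot 10^{10}$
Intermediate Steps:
$Y = -67331$ ($Y = 5 - 67336 = -67331$)
$R = \frac{1}{62544} \approx 1.5989 \cdot 10^{-5}$
$f = \frac{5674992385}{62544}$ ($f = \frac{1}{62544} + 90736 = \frac{5674992385}{62544} \approx 90736.0$)
$\left(-391693 - 304633\right) \left(\left(\frac{130659}{150882} + \frac{Y}{-138188}\right) + \left(f - 143338\right)\right) = \left(-391693 - 304633\right) \left(\left(\frac{130659}{150882} - \frac{67331}{-138188}\right) + \left(\frac{5674992385}{62544} - 143338\right)\right) = - 696326 \left(\left(130659 \cdot \frac{1}{150882} - - \frac{67331}{138188}\right) - \frac{3289939487}{62544}\right) = - 696326 \left(\left(\frac{43553}{50294} + \frac{67331}{138188}\right) - \frac{3289939487}{62544}\right) = - 696326 \left(\frac{4702423639}{3475013636} - \frac{3289939487}{62544}\right) = \left(-696326\right) \left(- \frac{2858072617638941779}{54335313212496}\right) = \frac{995075136775026886601977}{27167656606248}$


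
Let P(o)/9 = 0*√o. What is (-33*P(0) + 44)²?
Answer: 1936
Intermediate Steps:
P(o) = 0 (P(o) = 9*(0*√o) = 9*0 = 0)
(-33*P(0) + 44)² = (-33*0 + 44)² = (0 + 44)² = 44² = 1936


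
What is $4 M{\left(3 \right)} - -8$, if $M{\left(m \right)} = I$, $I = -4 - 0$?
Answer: $-8$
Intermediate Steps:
$I = -4$ ($I = -4 + 0 = -4$)
$M{\left(m \right)} = -4$
$4 M{\left(3 \right)} - -8 = 4 \left(-4\right) - -8 = -16 + 8 = -8$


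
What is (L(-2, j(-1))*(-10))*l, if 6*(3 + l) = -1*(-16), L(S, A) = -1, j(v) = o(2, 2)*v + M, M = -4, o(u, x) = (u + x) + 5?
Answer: -10/3 ≈ -3.3333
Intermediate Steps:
o(u, x) = 5 + u + x
j(v) = -4 + 9*v (j(v) = (5 + 2 + 2)*v - 4 = 9*v - 4 = -4 + 9*v)
l = -1/3 (l = -3 + (-1*(-16))/6 = -3 + (1/6)*16 = -3 + 8/3 = -1/3 ≈ -0.33333)
(L(-2, j(-1))*(-10))*l = -1*(-10)*(-1/3) = 10*(-1/3) = -10/3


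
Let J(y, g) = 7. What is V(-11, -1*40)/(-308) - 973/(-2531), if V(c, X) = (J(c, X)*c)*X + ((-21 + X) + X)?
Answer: -7240165/779548 ≈ -9.2876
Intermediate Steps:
V(c, X) = -21 + 2*X + 7*X*c (V(c, X) = (7*c)*X + ((-21 + X) + X) = 7*X*c + (-21 + 2*X) = -21 + 2*X + 7*X*c)
V(-11, -1*40)/(-308) - 973/(-2531) = (-21 + 2*(-1*40) + 7*(-1*40)*(-11))/(-308) - 973/(-2531) = (-21 + 2*(-40) + 7*(-40)*(-11))*(-1/308) - 973*(-1/2531) = (-21 - 80 + 3080)*(-1/308) + 973/2531 = 2979*(-1/308) + 973/2531 = -2979/308 + 973/2531 = -7240165/779548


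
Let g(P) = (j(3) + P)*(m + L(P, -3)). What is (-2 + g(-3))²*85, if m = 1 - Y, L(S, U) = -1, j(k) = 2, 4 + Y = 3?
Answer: 765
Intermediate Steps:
Y = -1 (Y = -4 + 3 = -1)
m = 2 (m = 1 - 1*(-1) = 1 + 1 = 2)
g(P) = 2 + P (g(P) = (2 + P)*(2 - 1) = (2 + P)*1 = 2 + P)
(-2 + g(-3))²*85 = (-2 + (2 - 3))²*85 = (-2 - 1)²*85 = (-3)²*85 = 9*85 = 765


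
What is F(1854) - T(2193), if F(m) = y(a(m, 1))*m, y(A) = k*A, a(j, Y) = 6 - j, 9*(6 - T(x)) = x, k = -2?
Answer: 20557865/3 ≈ 6.8526e+6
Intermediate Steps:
T(x) = 6 - x/9
y(A) = -2*A
F(m) = m*(-12 + 2*m) (F(m) = (-2*(6 - m))*m = (-12 + 2*m)*m = m*(-12 + 2*m))
F(1854) - T(2193) = 2*1854*(-6 + 1854) - (6 - ⅑*2193) = 2*1854*1848 - (6 - 731/3) = 6852384 - 1*(-713/3) = 6852384 + 713/3 = 20557865/3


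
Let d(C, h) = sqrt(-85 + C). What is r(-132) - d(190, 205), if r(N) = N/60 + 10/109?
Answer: -1149/545 - sqrt(105) ≈ -12.355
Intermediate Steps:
r(N) = 10/109 + N/60 (r(N) = N*(1/60) + 10*(1/109) = N/60 + 10/109 = 10/109 + N/60)
r(-132) - d(190, 205) = (10/109 + (1/60)*(-132)) - sqrt(-85 + 190) = (10/109 - 11/5) - sqrt(105) = -1149/545 - sqrt(105)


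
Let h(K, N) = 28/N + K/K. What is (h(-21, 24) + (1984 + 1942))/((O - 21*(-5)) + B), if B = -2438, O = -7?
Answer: -1813/1080 ≈ -1.6787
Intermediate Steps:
h(K, N) = 1 + 28/N (h(K, N) = 28/N + 1 = 1 + 28/N)
(h(-21, 24) + (1984 + 1942))/((O - 21*(-5)) + B) = ((28 + 24)/24 + (1984 + 1942))/((-7 - 21*(-5)) - 2438) = ((1/24)*52 + 3926)/((-7 + 105) - 2438) = (13/6 + 3926)/(98 - 2438) = (23569/6)/(-2340) = (23569/6)*(-1/2340) = -1813/1080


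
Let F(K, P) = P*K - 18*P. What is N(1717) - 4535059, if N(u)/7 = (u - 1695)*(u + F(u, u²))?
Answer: 771351423853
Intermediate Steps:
F(K, P) = -18*P + K*P (F(K, P) = K*P - 18*P = -18*P + K*P)
N(u) = 7*(-1695 + u)*(u + u²*(-18 + u)) (N(u) = 7*((u - 1695)*(u + u²*(-18 + u))) = 7*((-1695 + u)*(u + u²*(-18 + u))) = 7*(-1695 + u)*(u + u²*(-18 + u)))
N(1717) - 4535059 = 7*1717*(-1695 + 1717³ - 1713*1717² + 30511*1717) - 4535059 = 7*1717*(-1695 + 5061868813 - 1713*2948089 + 52387387) - 4535059 = 7*1717*(-1695 + 5061868813 - 5050076457 + 52387387) - 4535059 = 7*1717*64178048 - 4535059 = 771355958912 - 4535059 = 771351423853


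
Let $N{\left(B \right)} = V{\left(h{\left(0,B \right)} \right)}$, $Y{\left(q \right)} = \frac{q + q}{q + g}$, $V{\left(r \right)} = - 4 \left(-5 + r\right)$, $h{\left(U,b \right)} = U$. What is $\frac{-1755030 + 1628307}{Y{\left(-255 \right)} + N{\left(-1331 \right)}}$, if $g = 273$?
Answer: $\frac{380169}{25} \approx 15207.0$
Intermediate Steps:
$V{\left(r \right)} = 20 - 4 r$
$Y{\left(q \right)} = \frac{2 q}{273 + q}$ ($Y{\left(q \right)} = \frac{q + q}{q + 273} = \frac{2 q}{273 + q}$)
$N{\left(B \right)} = 20$ ($N{\left(B \right)} = 20 - 0 = 20 + 0 = 20$)
$\frac{-1755030 + 1628307}{Y{\left(-255 \right)} + N{\left(-1331 \right)}} = \frac{-1755030 + 1628307}{2 \left(-255\right) \frac{1}{273 - 255} + 20} = - \frac{126723}{2 \left(-255\right) \frac{1}{18} + 20} = - \frac{126723}{- \frac{85}{3} + 20} = - \frac{126723}{- \frac{25}{3}} = \left(-126723\right) \left(- \frac{3}{25}\right) = \frac{380169}{25}$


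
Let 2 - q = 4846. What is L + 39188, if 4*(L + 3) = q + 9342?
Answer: 80619/2 ≈ 40310.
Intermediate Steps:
q = -4844 (q = 2 - 1*4846 = 2 - 4846 = -4844)
L = 2243/2 (L = -3 + (-4844 + 9342)/4 = -3 + (¼)*4498 = -3 + 2249/2 = 2243/2 ≈ 1121.5)
L + 39188 = 2243/2 + 39188 = 80619/2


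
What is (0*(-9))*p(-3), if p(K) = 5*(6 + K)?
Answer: 0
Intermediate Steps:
p(K) = 30 + 5*K
(0*(-9))*p(-3) = (0*(-9))*(30 + 5*(-3)) = 0*(30 - 15) = 0*15 = 0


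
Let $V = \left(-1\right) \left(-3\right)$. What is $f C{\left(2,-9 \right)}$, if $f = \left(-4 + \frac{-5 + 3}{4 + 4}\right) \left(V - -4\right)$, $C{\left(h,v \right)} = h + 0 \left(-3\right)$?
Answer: $- \frac{119}{2} \approx -59.5$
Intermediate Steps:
$C{\left(h,v \right)} = h$ ($C{\left(h,v \right)} = h + 0 = h$)
$V = 3$
$f = - \frac{119}{4}$ ($f = \left(-4 + \frac{-5 + 3}{4 + 4}\right) \left(3 - -4\right) = \left(-4 - \frac{2}{8}\right) \left(3 + 4\right) = \left(-4 - \frac{1}{4}\right) 7 = \left(- \frac{17}{4}\right) 7 = - \frac{119}{4} \approx -29.75$)
$f C{\left(2,-9 \right)} = \left(- \frac{119}{4}\right) 2 = - \frac{119}{2}$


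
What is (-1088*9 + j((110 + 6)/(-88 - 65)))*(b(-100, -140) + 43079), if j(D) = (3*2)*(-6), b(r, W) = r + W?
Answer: -421021692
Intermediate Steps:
b(r, W) = W + r
j(D) = -36 (j(D) = 6*(-6) = -36)
(-1088*9 + j((110 + 6)/(-88 - 65)))*(b(-100, -140) + 43079) = (-1088*9 - 36)*((-140 - 100) + 43079) = (-9792 - 36)*(-240 + 43079) = -9828*42839 = -421021692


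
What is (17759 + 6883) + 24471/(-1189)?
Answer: 29274867/1189 ≈ 24621.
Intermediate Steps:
(17759 + 6883) + 24471/(-1189) = 24642 + 24471*(-1/1189) = 24642 - 24471/1189 = 29274867/1189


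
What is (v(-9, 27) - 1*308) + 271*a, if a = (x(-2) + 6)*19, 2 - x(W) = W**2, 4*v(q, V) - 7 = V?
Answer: 40593/2 ≈ 20297.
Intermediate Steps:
v(q, V) = 7/4 + V/4
x(W) = 2 - W**2
a = 76 (a = ((2 - 1*(-2)**2) + 6)*19 = ((2 - 1*4) + 6)*19 = ((2 - 4) + 6)*19 = (-2 + 6)*19 = 4*19 = 76)
(v(-9, 27) - 1*308) + 271*a = ((7/4 + (1/4)*27) - 1*308) + 271*76 = ((7/4 + 27/4) - 308) + 20596 = (17/2 - 308) + 20596 = -599/2 + 20596 = 40593/2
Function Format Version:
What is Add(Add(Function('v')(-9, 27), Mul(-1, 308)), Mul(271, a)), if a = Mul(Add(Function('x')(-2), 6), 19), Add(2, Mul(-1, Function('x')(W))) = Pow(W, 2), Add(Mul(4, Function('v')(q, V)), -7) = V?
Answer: Rational(40593, 2) ≈ 20297.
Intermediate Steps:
Function('v')(q, V) = Add(Rational(7, 4), Mul(Rational(1, 4), V))
Function('x')(W) = Add(2, Mul(-1, Pow(W, 2)))
a = 76 (a = Mul(Add(Add(2, Mul(-1, Pow(-2, 2))), 6), 19) = Mul(Add(Add(2, Mul(-1, 4)), 6), 19) = Mul(Add(Add(2, -4), 6), 19) = Mul(Add(-2, 6), 19) = Mul(4, 19) = 76)
Add(Add(Function('v')(-9, 27), Mul(-1, 308)), Mul(271, a)) = Add(Add(Add(Rational(7, 4), Mul(Rational(1, 4), 27)), Mul(-1, 308)), Mul(271, 76)) = Add(Add(Add(Rational(7, 4), Rational(27, 4)), -308), 20596) = Add(Add(Rational(17, 2), -308), 20596) = Add(Rational(-599, 2), 20596) = Rational(40593, 2)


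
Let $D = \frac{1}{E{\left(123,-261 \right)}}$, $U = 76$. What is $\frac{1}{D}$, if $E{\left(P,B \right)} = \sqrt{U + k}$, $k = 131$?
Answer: $3 \sqrt{23} \approx 14.387$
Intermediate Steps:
$E{\left(P,B \right)} = 3 \sqrt{23}$ ($E{\left(P,B \right)} = \sqrt{76 + 131} = \sqrt{207} = 3 \sqrt{23}$)
$D = \frac{\sqrt{23}}{69}$ ($D = \frac{1}{3 \sqrt{23}} = \frac{\sqrt{23}}{69} \approx 0.069505$)
$\frac{1}{D} = \frac{1}{\frac{1}{69} \sqrt{23}} = 3 \sqrt{23}$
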